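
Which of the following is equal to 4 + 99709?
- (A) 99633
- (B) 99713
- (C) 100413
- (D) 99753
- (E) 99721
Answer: B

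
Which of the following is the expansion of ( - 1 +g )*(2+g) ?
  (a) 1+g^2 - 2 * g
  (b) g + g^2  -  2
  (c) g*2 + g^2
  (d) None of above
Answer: b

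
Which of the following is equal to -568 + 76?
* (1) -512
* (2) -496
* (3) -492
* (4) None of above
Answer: 3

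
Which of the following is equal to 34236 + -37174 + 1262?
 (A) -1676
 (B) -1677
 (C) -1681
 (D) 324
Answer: A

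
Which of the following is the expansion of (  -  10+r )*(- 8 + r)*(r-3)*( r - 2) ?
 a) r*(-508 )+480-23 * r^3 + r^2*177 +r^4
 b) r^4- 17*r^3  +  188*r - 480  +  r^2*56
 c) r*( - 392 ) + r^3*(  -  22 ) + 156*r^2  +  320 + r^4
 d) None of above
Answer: d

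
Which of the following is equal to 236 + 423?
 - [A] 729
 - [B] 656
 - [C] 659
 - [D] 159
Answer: C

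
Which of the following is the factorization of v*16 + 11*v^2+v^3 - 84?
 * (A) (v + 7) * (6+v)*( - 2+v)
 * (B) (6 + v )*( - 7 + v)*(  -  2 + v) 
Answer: A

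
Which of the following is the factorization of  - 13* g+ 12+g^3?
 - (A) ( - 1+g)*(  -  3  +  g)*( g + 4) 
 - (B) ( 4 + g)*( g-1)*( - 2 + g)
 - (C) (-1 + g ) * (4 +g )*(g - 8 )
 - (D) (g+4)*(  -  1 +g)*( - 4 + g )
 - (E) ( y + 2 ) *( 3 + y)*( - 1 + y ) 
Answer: A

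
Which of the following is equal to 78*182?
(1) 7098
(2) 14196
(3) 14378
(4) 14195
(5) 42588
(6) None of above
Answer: 2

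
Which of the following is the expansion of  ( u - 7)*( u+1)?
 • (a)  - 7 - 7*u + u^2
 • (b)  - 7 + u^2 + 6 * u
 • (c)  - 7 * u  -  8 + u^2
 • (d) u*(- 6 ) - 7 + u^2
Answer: d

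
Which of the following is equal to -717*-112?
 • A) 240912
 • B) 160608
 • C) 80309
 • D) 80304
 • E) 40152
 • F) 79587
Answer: D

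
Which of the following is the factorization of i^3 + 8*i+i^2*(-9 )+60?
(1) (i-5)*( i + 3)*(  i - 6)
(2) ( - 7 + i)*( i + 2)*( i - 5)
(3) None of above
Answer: 3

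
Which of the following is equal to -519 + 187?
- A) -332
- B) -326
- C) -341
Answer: A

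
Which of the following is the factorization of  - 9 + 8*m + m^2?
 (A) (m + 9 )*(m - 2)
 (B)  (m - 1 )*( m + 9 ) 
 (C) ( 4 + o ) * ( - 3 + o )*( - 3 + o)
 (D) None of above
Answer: B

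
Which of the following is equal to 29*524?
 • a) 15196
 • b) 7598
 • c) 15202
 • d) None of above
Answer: a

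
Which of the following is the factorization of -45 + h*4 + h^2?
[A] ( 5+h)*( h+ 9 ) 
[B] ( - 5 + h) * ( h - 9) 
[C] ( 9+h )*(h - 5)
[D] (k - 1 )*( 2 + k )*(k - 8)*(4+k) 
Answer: C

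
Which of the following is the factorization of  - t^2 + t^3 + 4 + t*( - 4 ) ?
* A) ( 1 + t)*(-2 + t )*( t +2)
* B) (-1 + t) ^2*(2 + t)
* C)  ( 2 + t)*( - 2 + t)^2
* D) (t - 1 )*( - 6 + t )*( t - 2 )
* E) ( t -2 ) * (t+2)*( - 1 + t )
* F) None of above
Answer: E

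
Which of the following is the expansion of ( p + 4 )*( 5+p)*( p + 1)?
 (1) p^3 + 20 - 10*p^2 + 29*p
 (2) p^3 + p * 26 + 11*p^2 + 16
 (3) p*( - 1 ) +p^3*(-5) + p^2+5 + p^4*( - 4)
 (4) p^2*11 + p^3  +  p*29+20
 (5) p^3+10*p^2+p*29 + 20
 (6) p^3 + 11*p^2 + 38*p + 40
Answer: 5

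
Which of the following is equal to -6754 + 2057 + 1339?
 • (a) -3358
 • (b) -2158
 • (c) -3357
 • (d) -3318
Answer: a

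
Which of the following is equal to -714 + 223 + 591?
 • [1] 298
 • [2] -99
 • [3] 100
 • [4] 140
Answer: 3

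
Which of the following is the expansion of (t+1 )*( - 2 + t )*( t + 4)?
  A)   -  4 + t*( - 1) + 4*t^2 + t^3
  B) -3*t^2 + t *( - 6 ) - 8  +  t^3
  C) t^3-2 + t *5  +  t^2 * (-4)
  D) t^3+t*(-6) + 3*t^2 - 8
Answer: D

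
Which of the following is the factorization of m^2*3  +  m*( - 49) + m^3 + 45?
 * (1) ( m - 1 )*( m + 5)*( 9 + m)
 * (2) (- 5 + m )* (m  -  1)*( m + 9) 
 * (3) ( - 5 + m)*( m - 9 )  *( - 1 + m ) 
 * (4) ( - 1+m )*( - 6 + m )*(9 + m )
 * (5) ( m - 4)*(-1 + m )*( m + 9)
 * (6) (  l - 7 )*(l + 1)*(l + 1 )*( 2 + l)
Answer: 2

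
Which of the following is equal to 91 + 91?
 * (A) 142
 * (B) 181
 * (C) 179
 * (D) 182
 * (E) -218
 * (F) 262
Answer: D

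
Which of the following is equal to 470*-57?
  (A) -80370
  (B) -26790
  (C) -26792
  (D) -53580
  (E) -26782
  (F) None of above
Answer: B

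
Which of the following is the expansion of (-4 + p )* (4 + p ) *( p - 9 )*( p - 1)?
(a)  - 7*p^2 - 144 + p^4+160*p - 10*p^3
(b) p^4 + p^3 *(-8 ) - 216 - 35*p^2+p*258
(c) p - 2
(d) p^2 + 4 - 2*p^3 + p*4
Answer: a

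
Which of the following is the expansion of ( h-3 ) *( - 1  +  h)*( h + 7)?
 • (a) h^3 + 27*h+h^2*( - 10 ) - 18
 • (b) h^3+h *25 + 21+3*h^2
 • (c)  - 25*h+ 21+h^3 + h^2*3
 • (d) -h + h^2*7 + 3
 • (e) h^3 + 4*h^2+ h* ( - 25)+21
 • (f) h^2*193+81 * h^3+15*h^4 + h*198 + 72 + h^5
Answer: c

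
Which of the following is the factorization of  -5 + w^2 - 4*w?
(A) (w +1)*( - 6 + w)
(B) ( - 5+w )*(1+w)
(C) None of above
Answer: B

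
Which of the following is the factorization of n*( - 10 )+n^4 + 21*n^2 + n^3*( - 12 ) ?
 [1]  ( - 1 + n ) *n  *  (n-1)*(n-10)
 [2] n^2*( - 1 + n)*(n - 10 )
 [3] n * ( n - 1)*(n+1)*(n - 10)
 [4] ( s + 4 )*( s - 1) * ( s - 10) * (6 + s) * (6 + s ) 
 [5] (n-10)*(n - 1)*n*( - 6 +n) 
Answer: 1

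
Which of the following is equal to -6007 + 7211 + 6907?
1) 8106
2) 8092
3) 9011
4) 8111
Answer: 4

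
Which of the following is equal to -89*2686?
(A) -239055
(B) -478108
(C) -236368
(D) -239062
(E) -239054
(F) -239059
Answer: E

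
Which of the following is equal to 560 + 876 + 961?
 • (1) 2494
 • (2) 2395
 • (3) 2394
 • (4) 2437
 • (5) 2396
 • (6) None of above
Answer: 6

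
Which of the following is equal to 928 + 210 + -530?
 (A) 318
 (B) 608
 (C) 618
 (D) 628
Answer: B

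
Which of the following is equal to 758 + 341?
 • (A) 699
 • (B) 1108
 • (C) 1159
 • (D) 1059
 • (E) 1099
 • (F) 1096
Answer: E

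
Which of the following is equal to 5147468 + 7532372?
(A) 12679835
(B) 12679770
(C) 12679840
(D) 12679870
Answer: C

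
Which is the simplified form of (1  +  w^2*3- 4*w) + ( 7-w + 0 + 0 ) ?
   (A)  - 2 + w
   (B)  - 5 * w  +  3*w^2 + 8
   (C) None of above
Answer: B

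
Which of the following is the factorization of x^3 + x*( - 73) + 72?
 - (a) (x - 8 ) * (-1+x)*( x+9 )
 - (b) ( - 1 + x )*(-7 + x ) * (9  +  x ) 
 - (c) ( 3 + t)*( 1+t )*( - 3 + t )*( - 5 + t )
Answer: a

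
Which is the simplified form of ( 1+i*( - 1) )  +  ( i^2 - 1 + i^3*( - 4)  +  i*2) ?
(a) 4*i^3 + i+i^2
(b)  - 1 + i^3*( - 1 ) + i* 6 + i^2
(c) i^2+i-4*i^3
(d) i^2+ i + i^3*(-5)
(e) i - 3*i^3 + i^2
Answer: c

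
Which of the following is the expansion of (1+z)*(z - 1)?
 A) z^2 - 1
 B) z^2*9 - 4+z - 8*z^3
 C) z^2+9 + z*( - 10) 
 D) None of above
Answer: A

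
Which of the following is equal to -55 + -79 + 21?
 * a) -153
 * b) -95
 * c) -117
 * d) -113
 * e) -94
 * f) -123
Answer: d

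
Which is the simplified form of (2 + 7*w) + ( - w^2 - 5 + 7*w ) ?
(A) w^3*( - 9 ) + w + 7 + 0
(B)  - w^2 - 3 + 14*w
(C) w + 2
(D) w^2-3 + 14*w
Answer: B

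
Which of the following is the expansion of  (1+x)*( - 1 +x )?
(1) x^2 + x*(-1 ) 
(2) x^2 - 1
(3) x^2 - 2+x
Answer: 2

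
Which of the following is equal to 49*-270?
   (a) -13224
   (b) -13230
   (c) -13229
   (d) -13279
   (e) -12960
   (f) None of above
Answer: b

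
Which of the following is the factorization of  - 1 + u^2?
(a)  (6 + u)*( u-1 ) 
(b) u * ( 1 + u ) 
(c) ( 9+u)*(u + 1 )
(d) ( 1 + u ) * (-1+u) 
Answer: d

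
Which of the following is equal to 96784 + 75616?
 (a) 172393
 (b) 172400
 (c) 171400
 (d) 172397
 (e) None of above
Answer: b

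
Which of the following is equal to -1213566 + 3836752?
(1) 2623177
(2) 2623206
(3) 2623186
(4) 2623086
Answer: 3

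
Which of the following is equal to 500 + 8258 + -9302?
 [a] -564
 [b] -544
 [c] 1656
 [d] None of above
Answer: b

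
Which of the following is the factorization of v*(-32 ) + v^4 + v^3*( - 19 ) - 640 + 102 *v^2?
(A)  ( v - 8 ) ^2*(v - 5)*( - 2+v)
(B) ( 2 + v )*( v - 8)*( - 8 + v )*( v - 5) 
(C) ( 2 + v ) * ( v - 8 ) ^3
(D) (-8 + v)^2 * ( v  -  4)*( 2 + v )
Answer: B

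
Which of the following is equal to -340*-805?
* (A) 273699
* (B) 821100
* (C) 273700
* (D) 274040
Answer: C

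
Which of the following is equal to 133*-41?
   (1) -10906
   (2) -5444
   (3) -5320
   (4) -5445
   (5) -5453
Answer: 5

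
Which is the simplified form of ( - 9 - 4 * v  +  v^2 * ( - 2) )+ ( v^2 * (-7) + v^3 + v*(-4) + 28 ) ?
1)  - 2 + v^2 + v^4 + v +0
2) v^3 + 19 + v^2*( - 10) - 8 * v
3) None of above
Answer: 3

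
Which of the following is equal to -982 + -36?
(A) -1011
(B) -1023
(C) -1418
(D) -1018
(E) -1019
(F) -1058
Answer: D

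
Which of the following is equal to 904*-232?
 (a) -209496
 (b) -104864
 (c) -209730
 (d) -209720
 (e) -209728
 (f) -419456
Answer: e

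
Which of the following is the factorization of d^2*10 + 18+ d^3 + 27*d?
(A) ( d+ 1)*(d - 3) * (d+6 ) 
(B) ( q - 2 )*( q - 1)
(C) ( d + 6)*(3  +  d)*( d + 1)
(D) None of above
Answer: C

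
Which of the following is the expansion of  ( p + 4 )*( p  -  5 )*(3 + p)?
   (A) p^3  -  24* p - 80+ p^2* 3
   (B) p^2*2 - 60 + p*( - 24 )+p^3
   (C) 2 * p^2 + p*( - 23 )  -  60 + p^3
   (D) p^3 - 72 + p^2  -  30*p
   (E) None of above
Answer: C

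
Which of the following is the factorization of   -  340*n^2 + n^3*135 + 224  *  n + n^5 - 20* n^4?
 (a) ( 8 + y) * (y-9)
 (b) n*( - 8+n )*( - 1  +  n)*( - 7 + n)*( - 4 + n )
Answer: b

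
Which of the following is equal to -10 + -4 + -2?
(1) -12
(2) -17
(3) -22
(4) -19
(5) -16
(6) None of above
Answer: 5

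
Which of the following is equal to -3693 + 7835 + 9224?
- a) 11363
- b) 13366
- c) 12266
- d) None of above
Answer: b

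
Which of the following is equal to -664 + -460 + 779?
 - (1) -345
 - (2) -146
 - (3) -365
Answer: 1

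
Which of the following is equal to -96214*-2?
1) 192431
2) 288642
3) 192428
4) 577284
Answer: 3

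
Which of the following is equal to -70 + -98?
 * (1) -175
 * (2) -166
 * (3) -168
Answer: 3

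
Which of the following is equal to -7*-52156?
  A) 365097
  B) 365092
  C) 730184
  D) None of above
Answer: B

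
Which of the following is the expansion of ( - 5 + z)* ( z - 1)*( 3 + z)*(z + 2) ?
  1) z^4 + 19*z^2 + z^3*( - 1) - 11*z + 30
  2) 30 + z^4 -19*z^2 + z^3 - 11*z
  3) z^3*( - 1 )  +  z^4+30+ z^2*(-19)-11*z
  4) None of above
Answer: 3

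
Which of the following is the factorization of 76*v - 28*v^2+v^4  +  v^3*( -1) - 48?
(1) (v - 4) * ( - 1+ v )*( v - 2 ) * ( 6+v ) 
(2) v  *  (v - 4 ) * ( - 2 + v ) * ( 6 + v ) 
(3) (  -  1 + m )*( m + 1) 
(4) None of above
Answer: 1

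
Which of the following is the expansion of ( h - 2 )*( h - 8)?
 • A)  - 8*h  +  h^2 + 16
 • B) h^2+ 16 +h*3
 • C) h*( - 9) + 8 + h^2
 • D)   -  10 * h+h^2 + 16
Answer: D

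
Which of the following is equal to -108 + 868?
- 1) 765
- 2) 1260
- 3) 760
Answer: 3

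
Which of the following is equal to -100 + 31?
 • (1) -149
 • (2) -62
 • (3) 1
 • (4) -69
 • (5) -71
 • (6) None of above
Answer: 4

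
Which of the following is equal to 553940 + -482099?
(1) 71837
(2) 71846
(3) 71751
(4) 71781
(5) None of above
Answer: 5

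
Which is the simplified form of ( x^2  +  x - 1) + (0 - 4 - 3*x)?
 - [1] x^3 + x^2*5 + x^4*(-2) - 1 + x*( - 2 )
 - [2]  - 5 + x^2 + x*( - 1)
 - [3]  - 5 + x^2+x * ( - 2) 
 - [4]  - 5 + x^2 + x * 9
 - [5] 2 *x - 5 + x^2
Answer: 3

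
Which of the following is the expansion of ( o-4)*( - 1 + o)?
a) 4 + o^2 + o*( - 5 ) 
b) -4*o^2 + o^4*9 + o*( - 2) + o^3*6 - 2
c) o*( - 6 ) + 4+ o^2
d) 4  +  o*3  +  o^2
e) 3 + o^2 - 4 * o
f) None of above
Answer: a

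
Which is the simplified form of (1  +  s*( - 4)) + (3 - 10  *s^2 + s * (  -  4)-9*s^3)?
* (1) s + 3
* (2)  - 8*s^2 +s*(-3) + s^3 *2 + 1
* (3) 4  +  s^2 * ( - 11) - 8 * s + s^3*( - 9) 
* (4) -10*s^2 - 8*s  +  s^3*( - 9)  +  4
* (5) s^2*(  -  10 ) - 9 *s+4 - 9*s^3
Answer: 4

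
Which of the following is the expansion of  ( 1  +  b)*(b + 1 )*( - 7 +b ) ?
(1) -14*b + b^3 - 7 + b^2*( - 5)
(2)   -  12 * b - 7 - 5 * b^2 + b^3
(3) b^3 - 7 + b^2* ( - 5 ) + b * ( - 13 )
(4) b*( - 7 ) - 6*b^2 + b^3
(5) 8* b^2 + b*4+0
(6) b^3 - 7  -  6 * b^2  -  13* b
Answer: 3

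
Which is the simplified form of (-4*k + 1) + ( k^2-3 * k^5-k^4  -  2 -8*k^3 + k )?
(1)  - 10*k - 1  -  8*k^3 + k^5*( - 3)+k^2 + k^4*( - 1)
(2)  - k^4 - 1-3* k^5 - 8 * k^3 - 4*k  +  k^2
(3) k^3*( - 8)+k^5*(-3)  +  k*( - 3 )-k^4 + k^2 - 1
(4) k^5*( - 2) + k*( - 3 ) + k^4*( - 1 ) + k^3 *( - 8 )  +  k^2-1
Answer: 3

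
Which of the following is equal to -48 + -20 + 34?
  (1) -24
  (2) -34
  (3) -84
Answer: 2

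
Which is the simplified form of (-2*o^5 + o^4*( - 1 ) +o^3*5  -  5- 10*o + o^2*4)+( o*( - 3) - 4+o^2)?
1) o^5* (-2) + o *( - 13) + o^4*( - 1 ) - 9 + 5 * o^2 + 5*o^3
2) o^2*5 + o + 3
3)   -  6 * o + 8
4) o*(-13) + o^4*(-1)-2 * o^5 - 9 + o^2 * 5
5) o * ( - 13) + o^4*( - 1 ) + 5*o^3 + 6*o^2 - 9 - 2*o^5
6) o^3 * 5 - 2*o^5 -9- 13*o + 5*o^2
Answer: 1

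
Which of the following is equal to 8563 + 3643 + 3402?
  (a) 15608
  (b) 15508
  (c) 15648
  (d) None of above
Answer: a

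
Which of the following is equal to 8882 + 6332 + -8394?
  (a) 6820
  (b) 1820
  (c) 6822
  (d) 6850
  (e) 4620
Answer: a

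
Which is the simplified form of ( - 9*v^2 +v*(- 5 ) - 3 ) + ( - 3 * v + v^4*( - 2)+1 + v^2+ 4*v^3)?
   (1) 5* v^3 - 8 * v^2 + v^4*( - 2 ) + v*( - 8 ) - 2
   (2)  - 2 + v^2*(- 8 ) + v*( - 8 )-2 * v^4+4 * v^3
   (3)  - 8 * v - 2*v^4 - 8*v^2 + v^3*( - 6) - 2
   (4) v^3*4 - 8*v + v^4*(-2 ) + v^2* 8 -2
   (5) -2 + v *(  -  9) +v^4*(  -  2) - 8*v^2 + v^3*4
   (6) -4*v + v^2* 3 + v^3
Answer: 2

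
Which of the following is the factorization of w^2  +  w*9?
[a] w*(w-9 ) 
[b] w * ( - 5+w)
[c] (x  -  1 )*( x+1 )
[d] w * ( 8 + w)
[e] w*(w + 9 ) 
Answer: e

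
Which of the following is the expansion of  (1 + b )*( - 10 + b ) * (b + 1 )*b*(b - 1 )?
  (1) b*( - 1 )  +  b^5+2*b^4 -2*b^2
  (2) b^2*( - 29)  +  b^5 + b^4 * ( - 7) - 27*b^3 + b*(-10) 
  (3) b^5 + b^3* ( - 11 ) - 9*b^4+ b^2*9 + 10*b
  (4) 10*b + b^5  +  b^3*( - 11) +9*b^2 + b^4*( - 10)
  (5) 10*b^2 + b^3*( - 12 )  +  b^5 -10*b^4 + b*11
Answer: 3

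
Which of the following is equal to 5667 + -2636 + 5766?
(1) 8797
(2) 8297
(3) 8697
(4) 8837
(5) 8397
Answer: 1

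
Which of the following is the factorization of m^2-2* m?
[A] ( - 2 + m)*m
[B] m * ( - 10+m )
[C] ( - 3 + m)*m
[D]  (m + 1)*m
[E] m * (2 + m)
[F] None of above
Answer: A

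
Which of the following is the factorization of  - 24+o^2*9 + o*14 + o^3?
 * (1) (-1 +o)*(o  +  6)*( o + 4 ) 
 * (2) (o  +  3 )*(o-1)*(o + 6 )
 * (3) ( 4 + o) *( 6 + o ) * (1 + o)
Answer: 1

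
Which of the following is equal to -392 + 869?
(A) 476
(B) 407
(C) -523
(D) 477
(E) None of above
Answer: D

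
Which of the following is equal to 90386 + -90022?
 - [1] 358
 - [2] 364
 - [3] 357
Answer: 2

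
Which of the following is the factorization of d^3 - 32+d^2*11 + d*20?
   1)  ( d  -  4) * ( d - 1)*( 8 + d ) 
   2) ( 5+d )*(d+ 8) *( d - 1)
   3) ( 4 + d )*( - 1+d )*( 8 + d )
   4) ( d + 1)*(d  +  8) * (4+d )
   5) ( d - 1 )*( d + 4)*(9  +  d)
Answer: 3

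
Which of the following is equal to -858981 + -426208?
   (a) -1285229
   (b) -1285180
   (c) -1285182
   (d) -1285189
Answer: d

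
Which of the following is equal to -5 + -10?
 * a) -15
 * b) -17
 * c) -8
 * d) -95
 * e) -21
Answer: a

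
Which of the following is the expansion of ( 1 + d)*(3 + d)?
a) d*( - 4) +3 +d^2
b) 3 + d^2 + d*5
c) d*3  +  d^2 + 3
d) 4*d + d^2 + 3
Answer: d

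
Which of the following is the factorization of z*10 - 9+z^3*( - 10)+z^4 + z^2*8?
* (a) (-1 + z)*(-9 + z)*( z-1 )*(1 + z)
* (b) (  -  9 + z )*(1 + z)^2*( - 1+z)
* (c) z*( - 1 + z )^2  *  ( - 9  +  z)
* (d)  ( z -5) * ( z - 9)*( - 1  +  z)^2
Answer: a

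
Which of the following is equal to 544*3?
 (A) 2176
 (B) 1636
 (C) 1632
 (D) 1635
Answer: C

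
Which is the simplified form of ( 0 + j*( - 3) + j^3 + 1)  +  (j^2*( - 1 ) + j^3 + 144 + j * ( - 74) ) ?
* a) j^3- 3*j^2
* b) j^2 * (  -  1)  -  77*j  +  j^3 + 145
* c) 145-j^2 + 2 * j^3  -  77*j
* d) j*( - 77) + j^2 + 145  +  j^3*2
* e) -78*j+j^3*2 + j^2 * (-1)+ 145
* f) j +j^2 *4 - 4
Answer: c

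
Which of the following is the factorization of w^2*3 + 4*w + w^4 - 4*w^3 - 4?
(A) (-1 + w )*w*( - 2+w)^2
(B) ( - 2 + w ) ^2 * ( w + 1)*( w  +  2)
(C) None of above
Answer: C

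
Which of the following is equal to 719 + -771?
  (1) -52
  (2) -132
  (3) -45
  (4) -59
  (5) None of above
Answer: 1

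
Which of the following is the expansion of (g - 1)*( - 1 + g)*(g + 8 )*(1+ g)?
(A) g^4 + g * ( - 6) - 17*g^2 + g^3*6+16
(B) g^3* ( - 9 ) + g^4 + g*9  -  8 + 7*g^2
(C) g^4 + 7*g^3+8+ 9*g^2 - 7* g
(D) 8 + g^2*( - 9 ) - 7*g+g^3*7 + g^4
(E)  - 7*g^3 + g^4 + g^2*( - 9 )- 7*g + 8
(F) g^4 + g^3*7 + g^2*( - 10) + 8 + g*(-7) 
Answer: D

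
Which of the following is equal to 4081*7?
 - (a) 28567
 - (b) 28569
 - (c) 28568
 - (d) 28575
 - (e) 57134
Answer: a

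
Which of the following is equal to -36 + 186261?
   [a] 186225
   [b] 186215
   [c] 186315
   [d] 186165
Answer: a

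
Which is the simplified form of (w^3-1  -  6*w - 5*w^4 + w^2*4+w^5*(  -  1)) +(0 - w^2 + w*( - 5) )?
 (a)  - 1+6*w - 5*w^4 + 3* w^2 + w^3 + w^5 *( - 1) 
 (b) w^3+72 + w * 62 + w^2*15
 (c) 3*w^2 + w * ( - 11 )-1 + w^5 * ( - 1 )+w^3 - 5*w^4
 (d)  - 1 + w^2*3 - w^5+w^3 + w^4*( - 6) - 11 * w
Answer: c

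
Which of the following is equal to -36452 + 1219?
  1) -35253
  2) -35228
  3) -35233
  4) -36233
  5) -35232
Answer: 3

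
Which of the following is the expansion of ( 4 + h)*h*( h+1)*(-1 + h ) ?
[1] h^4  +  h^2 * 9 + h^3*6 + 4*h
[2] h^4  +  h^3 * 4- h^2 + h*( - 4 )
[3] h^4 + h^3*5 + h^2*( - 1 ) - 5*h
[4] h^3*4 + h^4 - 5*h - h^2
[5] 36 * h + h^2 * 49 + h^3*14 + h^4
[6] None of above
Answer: 2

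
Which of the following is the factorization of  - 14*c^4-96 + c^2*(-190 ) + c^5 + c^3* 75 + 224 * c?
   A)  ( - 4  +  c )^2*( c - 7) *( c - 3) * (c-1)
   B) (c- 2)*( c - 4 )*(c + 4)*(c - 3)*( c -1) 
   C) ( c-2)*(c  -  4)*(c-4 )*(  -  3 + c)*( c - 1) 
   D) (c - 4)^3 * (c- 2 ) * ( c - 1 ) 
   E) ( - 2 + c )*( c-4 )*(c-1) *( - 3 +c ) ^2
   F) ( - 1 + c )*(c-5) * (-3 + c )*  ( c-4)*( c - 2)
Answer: C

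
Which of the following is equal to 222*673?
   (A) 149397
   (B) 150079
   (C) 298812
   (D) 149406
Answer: D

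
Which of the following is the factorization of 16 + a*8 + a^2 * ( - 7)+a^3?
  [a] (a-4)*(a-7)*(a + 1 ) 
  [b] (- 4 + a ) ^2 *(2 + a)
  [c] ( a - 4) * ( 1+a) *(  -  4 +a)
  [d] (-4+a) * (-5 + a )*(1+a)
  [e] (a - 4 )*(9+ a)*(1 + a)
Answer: c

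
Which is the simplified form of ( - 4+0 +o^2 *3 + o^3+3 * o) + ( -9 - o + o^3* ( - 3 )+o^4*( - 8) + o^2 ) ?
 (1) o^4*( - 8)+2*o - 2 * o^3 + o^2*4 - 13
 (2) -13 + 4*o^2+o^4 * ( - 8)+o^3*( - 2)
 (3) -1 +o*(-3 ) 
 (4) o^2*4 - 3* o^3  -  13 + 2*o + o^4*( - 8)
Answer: 1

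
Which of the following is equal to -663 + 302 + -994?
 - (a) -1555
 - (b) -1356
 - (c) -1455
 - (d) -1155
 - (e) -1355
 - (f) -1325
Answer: e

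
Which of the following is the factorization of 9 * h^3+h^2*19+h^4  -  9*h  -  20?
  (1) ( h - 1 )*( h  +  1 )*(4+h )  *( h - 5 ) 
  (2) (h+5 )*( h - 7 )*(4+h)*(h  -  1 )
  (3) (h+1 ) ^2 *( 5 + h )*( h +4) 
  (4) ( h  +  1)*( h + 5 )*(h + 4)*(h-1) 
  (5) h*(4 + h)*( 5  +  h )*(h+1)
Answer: 4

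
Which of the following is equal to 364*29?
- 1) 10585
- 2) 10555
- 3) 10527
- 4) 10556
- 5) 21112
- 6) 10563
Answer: 4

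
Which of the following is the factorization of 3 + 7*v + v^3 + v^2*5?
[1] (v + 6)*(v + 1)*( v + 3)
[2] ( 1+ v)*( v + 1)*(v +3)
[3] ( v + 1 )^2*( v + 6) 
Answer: 2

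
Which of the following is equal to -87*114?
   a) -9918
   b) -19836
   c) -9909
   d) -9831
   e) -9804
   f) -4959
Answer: a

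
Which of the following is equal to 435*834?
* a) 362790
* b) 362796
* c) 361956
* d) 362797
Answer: a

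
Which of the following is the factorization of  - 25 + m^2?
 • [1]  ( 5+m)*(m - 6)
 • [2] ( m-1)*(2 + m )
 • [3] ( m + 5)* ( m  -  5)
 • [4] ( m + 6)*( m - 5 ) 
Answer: 3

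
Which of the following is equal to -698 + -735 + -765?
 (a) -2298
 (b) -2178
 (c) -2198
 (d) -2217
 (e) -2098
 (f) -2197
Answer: c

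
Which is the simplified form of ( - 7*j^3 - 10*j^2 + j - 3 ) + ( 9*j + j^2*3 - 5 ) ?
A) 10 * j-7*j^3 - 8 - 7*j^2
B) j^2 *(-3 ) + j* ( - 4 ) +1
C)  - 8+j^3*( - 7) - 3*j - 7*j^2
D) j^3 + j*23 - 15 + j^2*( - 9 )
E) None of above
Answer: A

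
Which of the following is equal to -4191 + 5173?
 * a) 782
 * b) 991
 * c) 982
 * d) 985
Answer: c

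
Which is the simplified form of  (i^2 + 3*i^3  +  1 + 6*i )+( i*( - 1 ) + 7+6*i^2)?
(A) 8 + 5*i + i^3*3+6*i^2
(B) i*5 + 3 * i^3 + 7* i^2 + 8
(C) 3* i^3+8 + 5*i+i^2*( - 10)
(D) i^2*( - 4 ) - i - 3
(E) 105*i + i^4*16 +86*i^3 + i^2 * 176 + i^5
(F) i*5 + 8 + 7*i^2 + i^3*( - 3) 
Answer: B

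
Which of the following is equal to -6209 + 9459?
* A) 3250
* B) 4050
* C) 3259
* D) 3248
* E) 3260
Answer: A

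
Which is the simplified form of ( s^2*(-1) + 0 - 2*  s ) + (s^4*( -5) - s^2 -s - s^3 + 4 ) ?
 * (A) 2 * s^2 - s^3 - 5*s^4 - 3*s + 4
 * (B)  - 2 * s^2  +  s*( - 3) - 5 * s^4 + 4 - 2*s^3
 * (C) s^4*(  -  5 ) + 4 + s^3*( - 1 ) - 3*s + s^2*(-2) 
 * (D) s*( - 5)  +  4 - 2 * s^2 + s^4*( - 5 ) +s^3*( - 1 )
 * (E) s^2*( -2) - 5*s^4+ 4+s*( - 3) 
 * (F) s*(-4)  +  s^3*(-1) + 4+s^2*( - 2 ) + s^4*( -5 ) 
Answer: C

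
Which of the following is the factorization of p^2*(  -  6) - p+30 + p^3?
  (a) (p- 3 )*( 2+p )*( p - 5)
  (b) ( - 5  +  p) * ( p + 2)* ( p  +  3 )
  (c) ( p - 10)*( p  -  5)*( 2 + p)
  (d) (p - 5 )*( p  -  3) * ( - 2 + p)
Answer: a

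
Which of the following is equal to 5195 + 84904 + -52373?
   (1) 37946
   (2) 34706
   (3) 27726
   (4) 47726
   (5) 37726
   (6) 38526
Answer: 5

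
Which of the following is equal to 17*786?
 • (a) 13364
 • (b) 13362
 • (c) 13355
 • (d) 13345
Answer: b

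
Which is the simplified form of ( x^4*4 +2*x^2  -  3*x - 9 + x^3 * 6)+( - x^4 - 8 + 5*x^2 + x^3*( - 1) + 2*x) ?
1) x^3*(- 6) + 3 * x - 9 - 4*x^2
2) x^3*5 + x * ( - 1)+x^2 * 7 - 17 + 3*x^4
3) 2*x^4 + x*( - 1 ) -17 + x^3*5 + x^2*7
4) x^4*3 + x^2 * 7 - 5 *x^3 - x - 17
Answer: 2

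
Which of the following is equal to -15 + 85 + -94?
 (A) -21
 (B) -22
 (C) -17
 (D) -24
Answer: D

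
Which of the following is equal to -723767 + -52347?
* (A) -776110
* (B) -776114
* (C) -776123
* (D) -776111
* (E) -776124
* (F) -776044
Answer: B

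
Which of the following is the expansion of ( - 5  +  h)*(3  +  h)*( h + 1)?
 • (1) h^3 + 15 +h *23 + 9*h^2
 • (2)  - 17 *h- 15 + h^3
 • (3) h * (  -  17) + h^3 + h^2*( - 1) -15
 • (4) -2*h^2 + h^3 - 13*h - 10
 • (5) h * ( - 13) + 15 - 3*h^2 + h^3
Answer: 3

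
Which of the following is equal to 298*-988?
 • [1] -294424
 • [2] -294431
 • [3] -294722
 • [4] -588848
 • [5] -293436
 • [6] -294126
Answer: 1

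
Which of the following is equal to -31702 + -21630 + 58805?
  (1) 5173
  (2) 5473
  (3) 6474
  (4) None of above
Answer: 2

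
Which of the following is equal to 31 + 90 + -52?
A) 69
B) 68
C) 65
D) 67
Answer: A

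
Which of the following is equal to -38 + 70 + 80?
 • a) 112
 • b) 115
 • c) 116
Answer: a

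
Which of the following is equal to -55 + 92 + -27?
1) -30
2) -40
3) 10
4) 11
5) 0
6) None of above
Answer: 3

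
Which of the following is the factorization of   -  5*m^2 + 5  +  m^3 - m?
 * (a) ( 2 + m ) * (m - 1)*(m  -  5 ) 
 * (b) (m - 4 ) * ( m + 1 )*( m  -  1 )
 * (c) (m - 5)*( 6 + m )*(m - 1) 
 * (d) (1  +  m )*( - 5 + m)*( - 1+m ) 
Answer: d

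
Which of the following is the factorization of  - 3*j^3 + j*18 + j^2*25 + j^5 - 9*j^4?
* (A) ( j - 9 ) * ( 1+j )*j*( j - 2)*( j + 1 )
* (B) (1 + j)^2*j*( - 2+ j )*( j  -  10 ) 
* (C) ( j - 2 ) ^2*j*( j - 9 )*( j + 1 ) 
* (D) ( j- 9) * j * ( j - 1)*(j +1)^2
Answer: A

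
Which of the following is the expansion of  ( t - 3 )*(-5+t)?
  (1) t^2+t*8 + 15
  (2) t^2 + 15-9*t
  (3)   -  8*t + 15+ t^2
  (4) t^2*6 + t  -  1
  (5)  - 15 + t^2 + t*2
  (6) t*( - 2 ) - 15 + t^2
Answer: 3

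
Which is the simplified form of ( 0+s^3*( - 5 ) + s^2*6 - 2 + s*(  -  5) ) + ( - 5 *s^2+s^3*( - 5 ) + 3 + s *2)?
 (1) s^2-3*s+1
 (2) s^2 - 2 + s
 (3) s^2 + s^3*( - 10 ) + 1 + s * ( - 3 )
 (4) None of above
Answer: 3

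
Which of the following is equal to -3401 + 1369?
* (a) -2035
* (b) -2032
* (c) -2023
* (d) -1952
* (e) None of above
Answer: b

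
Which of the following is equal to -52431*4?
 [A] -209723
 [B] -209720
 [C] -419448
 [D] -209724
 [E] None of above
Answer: D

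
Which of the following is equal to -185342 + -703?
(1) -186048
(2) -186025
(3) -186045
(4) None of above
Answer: 3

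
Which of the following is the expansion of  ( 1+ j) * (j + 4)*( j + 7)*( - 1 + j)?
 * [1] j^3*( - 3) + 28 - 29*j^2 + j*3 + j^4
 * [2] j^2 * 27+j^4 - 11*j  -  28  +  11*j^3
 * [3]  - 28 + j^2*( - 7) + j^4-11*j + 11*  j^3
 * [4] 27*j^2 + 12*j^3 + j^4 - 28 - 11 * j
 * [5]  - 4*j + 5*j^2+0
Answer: 2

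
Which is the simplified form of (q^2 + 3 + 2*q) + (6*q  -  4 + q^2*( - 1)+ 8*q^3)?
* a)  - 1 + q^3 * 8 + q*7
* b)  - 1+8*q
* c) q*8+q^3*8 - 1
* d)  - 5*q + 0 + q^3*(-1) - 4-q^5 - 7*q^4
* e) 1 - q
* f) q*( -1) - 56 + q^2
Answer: c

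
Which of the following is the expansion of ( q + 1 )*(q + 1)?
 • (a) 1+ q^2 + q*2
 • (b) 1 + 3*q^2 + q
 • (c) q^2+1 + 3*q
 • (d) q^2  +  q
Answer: a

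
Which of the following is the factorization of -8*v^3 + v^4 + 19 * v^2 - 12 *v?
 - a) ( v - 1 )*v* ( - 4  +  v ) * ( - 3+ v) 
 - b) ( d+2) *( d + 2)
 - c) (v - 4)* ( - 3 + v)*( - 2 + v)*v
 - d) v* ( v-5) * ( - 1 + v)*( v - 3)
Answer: a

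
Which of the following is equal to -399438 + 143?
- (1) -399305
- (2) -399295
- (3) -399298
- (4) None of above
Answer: 2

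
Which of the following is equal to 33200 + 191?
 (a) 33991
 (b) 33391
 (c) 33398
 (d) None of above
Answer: b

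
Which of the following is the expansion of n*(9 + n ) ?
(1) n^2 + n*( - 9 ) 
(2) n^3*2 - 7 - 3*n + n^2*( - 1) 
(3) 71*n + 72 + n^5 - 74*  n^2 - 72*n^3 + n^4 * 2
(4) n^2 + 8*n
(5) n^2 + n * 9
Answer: 5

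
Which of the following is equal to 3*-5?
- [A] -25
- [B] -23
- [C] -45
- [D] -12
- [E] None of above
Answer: E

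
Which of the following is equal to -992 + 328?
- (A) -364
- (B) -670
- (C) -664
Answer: C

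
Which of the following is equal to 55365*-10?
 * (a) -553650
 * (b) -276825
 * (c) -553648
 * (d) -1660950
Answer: a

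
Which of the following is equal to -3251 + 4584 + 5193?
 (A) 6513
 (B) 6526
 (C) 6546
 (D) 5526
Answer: B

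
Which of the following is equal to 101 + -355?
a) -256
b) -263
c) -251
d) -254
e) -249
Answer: d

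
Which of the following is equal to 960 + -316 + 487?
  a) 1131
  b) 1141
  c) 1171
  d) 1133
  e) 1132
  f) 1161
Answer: a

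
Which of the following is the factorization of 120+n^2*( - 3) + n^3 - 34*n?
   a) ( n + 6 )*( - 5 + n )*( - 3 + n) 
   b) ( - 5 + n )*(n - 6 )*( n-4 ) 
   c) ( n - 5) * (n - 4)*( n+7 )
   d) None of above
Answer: d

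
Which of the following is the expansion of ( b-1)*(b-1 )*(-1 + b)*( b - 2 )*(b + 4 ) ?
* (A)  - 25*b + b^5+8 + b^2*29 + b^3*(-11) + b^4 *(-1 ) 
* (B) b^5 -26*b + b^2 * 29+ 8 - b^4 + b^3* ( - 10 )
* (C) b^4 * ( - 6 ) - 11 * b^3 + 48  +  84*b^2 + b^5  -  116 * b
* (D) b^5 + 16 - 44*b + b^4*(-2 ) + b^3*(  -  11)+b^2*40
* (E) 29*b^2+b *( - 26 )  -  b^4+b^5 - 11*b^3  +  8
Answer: E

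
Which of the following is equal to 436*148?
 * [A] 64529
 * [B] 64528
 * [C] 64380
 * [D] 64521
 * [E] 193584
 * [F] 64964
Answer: B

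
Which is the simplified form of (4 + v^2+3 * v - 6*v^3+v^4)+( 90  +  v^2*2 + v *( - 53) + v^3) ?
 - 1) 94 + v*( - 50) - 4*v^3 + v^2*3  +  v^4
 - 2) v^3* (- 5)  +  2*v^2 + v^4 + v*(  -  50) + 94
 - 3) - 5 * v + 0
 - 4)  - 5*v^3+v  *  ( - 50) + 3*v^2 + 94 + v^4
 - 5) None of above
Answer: 4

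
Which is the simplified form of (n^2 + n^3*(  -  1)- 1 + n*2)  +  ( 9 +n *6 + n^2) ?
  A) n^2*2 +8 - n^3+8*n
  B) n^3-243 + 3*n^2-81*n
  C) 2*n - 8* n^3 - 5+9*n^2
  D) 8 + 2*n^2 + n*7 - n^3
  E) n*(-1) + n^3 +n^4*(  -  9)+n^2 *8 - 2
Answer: A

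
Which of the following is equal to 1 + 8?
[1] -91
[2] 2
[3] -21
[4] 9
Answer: 4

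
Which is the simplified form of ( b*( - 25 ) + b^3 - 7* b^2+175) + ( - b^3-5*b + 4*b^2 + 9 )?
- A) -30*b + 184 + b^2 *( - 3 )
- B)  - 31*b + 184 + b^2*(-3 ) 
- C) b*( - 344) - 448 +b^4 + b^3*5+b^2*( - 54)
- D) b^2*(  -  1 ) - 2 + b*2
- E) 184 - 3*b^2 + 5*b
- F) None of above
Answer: A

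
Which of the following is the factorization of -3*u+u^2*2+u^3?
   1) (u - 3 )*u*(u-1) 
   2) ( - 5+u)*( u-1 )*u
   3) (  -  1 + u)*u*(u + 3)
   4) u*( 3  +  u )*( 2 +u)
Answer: 3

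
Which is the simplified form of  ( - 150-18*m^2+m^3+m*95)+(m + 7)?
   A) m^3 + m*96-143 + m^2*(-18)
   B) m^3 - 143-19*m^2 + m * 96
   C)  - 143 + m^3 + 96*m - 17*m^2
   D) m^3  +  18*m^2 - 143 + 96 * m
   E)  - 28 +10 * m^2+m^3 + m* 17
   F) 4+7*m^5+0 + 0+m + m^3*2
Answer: A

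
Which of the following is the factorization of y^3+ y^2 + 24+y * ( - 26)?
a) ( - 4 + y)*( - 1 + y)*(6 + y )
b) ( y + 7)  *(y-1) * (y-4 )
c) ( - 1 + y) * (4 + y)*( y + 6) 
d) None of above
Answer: a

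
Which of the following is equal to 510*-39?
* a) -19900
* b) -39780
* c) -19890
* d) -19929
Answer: c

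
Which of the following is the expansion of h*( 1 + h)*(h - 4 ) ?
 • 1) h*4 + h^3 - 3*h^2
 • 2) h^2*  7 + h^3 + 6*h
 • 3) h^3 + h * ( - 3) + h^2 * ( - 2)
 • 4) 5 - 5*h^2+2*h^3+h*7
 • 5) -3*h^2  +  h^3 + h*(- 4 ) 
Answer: 5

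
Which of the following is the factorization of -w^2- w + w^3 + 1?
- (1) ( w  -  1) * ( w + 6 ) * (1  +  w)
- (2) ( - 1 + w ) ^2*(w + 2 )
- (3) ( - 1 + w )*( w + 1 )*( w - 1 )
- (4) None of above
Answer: 3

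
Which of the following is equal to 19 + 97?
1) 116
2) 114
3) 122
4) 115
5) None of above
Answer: 1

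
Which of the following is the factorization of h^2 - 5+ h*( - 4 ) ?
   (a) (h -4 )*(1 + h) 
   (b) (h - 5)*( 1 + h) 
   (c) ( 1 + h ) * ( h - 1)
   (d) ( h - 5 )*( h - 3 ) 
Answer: b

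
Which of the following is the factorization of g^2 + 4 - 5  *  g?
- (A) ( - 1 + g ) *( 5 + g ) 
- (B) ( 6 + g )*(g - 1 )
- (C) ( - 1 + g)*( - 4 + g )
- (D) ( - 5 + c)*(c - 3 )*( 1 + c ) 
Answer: C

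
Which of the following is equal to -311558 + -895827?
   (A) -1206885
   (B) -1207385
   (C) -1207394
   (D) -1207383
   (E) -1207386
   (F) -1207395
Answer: B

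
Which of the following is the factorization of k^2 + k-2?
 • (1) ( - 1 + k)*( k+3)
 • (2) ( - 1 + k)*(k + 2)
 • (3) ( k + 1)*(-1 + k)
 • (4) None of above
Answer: 2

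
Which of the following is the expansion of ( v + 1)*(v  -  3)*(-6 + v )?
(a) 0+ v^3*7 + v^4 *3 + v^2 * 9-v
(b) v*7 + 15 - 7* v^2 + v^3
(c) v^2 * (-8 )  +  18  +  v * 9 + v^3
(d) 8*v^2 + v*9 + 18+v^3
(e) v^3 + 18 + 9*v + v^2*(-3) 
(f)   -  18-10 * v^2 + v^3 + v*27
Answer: c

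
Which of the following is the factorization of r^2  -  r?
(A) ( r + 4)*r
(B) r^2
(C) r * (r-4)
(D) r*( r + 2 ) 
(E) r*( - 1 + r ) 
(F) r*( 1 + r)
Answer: E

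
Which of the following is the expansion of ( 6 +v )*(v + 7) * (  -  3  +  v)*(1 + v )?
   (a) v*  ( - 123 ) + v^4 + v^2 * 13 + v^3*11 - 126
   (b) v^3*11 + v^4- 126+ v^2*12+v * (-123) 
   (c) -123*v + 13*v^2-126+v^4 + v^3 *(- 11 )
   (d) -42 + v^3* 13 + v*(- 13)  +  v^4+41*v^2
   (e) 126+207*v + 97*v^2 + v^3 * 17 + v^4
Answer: a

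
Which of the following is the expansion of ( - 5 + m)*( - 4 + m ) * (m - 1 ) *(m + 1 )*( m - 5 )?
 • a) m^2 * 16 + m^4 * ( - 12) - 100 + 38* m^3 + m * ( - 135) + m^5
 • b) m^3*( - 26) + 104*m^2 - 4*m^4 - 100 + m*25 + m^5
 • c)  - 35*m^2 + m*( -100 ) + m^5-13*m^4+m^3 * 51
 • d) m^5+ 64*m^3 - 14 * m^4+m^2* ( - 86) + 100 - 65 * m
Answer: d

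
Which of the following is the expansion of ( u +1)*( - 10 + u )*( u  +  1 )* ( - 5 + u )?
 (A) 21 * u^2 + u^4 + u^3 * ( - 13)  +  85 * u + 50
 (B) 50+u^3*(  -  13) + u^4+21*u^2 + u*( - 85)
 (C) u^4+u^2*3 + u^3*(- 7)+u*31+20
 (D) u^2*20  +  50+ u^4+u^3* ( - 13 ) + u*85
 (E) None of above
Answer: A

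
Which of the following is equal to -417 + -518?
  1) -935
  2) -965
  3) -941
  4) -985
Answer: 1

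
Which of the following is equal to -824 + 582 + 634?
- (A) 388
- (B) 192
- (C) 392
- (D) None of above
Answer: C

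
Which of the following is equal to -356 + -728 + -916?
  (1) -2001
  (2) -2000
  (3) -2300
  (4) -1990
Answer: 2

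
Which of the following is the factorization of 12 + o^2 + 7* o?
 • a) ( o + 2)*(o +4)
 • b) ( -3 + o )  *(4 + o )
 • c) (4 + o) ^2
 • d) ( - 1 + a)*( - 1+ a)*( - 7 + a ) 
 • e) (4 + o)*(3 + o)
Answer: e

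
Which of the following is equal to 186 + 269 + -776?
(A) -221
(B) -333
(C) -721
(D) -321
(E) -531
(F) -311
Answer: D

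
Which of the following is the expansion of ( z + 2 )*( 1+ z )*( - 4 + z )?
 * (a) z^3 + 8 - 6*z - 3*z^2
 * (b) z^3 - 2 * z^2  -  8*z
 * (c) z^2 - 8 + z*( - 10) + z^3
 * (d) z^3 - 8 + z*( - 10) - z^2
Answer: d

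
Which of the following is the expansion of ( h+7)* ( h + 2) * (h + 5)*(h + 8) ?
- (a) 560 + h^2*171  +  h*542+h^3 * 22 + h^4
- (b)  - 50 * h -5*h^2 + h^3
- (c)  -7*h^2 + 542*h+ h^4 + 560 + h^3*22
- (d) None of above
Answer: a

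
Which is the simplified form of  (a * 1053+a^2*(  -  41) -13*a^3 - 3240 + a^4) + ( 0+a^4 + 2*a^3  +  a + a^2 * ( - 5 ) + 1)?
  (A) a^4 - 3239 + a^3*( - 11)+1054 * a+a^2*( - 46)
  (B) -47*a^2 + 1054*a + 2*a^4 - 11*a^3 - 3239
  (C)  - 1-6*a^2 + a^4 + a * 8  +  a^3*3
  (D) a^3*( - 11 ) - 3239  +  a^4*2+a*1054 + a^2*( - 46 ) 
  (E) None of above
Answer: D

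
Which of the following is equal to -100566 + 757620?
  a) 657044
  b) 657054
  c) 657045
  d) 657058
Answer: b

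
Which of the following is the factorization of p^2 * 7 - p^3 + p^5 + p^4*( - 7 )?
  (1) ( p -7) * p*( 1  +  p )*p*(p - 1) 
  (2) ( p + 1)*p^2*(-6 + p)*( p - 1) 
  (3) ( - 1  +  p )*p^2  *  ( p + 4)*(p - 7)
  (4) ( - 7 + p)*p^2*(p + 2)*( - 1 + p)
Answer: 1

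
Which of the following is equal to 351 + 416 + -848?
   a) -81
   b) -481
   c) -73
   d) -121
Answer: a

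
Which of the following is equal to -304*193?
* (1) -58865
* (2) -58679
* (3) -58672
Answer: 3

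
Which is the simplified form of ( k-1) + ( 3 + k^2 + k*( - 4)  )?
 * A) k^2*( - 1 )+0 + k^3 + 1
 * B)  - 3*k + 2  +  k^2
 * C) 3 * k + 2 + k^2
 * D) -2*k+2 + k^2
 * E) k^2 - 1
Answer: B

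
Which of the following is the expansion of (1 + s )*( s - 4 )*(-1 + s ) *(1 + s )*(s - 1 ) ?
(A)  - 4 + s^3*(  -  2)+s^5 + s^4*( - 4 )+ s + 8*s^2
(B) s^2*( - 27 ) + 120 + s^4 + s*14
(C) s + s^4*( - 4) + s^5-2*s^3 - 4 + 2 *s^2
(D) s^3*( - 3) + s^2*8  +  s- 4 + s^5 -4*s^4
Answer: A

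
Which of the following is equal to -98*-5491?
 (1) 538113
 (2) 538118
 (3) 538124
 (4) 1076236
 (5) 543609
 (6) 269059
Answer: 2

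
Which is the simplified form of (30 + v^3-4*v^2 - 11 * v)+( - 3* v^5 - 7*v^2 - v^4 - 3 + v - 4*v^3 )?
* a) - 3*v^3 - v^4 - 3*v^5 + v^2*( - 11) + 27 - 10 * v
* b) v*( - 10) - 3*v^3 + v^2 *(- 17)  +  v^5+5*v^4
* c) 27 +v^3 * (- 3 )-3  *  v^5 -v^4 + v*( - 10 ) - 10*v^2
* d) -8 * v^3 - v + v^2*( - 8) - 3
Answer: a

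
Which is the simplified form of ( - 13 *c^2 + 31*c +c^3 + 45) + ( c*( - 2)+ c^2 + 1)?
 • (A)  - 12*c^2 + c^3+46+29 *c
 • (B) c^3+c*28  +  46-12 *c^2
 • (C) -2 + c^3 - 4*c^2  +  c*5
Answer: A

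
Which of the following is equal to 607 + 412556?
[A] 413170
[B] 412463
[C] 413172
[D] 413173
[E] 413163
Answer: E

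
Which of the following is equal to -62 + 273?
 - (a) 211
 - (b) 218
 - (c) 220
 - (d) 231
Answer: a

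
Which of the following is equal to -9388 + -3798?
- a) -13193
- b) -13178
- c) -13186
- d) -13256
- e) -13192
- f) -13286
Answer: c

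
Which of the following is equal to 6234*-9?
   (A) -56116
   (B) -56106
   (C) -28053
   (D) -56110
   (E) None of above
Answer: B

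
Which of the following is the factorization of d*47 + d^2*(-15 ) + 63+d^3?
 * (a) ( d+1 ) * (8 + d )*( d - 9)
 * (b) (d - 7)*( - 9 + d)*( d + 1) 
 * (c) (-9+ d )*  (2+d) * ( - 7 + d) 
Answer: b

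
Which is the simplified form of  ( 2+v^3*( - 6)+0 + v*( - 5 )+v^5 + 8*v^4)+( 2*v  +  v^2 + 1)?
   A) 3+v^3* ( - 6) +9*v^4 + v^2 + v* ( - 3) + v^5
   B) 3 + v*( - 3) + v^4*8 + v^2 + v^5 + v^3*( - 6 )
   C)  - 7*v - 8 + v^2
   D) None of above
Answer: B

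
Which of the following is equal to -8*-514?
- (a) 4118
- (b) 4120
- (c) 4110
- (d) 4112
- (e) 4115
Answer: d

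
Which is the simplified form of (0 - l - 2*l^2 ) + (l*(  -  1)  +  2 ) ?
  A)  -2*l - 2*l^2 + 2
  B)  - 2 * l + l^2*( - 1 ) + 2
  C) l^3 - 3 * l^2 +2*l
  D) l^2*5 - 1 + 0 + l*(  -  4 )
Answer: A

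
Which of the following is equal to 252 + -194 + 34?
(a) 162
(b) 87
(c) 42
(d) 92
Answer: d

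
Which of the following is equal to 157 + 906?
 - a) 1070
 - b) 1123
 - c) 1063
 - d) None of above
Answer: c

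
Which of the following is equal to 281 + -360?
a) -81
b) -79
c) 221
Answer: b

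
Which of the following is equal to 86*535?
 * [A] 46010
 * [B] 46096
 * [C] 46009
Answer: A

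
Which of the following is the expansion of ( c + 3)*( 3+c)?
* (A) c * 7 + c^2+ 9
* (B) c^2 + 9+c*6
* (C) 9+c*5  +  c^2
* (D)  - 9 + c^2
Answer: B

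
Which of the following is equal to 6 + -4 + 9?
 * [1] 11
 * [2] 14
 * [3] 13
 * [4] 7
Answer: 1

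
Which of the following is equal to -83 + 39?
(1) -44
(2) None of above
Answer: 1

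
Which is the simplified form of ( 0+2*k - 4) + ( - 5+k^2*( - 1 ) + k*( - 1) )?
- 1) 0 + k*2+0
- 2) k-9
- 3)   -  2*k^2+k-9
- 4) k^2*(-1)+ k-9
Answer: 4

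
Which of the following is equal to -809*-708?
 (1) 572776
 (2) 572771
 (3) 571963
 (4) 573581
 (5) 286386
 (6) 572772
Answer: 6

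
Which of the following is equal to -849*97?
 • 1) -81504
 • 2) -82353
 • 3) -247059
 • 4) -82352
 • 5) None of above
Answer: 2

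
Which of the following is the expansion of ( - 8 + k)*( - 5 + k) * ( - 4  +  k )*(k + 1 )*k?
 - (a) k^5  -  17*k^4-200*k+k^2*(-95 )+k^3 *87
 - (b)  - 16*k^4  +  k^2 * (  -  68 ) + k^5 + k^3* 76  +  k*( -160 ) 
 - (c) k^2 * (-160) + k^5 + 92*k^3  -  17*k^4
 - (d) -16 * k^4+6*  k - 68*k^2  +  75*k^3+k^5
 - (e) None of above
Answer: e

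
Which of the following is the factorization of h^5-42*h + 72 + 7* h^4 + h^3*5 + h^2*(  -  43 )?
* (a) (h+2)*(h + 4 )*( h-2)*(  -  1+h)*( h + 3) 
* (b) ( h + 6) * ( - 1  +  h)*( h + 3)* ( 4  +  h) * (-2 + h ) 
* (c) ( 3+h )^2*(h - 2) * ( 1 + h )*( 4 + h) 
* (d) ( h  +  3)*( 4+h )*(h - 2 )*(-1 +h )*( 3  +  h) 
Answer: d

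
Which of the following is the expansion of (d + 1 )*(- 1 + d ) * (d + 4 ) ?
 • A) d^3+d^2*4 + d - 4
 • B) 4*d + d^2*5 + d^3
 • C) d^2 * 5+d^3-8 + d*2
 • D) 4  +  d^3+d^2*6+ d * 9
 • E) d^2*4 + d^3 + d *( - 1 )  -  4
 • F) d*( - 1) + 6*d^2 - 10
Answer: E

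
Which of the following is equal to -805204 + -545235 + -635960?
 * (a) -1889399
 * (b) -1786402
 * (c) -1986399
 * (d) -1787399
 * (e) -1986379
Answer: c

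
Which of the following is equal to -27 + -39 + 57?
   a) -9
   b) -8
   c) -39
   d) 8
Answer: a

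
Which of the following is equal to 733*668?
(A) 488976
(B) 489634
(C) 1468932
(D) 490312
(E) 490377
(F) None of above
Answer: F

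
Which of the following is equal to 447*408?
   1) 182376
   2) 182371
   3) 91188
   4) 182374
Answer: 1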